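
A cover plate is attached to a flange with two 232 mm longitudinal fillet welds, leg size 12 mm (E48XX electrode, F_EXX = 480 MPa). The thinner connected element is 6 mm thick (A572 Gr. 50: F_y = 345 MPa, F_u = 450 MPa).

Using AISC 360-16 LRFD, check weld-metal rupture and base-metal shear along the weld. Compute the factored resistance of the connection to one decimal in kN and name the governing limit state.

563.8 kN (base-metal shear governs)

Weld metal: throat = 0.707×12 = 8.484 mm, L = 2×232 = 464 mm. φR_n = 0.75 × 0.6 × 480 × 8.484 × 464 = 850.3 kN.
Base metal shear (6 mm plate): yield φR_n = 1.0×0.6×345×6×464 = 576.3 kN; rupture φR_n = 0.75×0.6×450×6×464 = 563.8 kN; take 563.8 kN (rupture).
Governing: min(850.3, 563.8) = 563.8 kN → base-metal shear.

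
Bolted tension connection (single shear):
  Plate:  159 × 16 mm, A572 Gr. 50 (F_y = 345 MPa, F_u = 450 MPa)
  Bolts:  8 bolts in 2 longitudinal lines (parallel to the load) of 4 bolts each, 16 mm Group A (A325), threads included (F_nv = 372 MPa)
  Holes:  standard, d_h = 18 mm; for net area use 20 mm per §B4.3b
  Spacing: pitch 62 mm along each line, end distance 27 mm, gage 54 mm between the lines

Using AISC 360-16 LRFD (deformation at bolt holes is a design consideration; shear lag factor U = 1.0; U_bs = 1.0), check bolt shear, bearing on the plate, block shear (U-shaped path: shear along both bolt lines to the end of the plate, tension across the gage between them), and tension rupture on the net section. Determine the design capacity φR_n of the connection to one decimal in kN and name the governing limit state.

Bolt shear: A_b = π(16)²/4 = 201.06 mm². φR_n = 0.75 × 372 × 201.06 × 8 × 1 = 448.8 kN.
Bearing (16 mm plate, F_u = 450 MPa): end bolts L_c = 27 − 18/2 = 18, R_n = min(1.2×18×16×450, 2.4×16×16×450) = 155.52 kN/bolt; interior L_c = 62 − 18 = 44, R_n = 276.48 kN/bolt. φR_n = 0.75 × (2×155.52 + 6×276.48) = 1477.4 kN.
Block shear: shear path 2×[27+3×62] = 2×213 mm, A_gv = 6816, A_nv = 2×(213 − 3.5×20)×16 = 4576 mm²; tension across gage: (54 − 1×20)×16 = 544 mm². R_n = min(0.6×450×4576, 0.6×345×6816) + 1.0×450×544 = min(1235.5, 1410.9) + 244.8 = 1480.3 kN. φR_n = 0.75 × 1480.3 = 1110.2 kN.
Tension rupture (net): A_n = (159 − 2×20)×16 = 1904 mm² (U = 1.0, A_e = A_n). φR_n = 0.75 × 450 × 1904 = 642.6 kN.
Governing: min(448.8, 1477.4, 1110.2, 642.6) = 448.8 kN → bolt shear.

448.8 kN (bolt shear governs)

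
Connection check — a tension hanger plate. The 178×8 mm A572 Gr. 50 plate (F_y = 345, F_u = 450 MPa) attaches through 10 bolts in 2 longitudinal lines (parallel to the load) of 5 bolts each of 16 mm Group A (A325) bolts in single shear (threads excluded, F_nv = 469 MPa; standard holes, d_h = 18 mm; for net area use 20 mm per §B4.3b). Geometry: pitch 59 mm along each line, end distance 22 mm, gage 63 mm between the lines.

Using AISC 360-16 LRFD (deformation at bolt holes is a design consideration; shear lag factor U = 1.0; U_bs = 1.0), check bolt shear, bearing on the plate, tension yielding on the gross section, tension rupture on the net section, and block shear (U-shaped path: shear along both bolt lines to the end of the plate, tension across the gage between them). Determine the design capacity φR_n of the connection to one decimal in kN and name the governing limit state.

372.6 kN (net-section rupture governs)

Bolt shear: A_b = π(16)²/4 = 201.06 mm². φR_n = 0.75 × 469 × 201.06 × 10 × 1 = 707.2 kN.
Bearing (8 mm plate, F_u = 450 MPa): end bolts L_c = 22 − 18/2 = 13, R_n = min(1.2×13×8×450, 2.4×16×8×450) = 56.16 kN/bolt; interior L_c = 59 − 18 = 41, R_n = 138.24 kN/bolt. φR_n = 0.75 × (2×56.16 + 8×138.24) = 913.7 kN.
Tension yield (gross): A_g = 178×8 = 1424 mm². φR_n = 0.90 × 345 × 1424 = 442.2 kN.
Tension rupture (net): A_n = (178 − 2×20)×8 = 1104 mm² (U = 1.0, A_e = A_n). φR_n = 0.75 × 450 × 1104 = 372.6 kN.
Block shear: shear path 2×[22+4×59] = 2×258 mm, A_gv = 4128, A_nv = 2×(258 − 4.5×20)×8 = 2688 mm²; tension across gage: (63 − 1×20)×8 = 344 mm². R_n = min(0.6×450×2688, 0.6×345×4128) + 1.0×450×344 = min(725.76, 854.5) + 154.8 = 880.56 kN. φR_n = 0.75 × 880.56 = 660.4 kN.
Governing: min(707.2, 913.7, 442.2, 372.6, 660.4) = 372.6 kN → net-section rupture.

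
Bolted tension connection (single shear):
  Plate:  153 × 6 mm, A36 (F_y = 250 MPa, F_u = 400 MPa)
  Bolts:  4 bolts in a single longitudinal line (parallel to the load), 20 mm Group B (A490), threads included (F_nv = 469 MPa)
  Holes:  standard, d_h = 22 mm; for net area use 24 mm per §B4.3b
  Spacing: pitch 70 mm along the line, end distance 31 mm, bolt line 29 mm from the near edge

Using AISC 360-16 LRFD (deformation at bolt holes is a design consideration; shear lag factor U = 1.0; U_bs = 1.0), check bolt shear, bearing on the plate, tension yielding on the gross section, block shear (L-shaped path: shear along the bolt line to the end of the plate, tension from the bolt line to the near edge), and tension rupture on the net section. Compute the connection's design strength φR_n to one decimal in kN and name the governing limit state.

Bolt shear: A_b = π(20)²/4 = 314.16 mm². φR_n = 0.75 × 469 × 314.16 × 4 × 1 = 442.0 kN.
Bearing (6 mm plate, F_u = 400 MPa): end bolts L_c = 31 − 22/2 = 20, R_n = min(1.2×20×6×400, 2.4×20×6×400) = 57.6 kN/bolt; interior L_c = 70 − 22 = 48, R_n = 115.2 kN/bolt. φR_n = 0.75 × (1×57.6 + 3×115.2) = 302.4 kN.
Tension yield (gross): A_g = 153×6 = 918 mm². φR_n = 0.90 × 250 × 918 = 206.6 kN.
Block shear: shear path 1×[31+3×70] = 1×241 mm, A_gv = 1446, A_nv = 1×(241 − 3.5×24)×6 = 942 mm²; tension to near edge: (29 − 0.5×24)×6 = 102 mm². R_n = min(0.6×400×942, 0.6×250×1446) + 1.0×400×102 = min(226.08, 216.9) + 40.8 = 257.7 kN. φR_n = 0.75 × 257.7 = 193.3 kN.
Tension rupture (net): A_n = (153 − 1×24)×6 = 774 mm² (U = 1.0, A_e = A_n). φR_n = 0.75 × 400 × 774 = 232.2 kN.
Governing: min(442.0, 302.4, 206.6, 193.3, 232.2) = 193.3 kN → block shear.

193.3 kN (block shear governs)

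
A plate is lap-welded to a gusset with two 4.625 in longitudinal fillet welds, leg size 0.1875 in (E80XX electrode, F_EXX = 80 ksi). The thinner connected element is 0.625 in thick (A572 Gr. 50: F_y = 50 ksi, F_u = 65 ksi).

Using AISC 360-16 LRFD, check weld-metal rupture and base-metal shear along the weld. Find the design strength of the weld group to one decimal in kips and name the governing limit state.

Weld metal: throat = 0.707×0.1875 = 0.13256 in, L = 2×4.625 = 9.25 in. φR_n = 0.75 × 0.6 × 80 × 0.13256 × 9.25 = 44.1 kips.
Base metal shear (0.625 in plate): yield φR_n = 1.0×0.6×50×0.625×9.25 = 173.4 kips; rupture φR_n = 0.75×0.6×65×0.625×9.25 = 169.1 kips; take 169.1 kips (rupture).
Governing: min(44.1, 169.1) = 44.1 kips → weld metal.

44.1 kips (weld metal governs)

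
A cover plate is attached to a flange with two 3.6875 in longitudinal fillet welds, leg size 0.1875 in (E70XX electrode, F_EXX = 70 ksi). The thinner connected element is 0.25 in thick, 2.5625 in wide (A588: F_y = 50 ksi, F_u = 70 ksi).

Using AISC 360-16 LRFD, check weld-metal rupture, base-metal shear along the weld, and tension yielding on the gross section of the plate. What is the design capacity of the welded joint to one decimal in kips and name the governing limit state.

28.8 kips (gross-section yield governs)

Weld metal: throat = 0.707×0.1875 = 0.13256 in, L = 2×3.6875 = 7.375 in. φR_n = 0.75 × 0.6 × 70 × 0.13256 × 7.375 = 30.8 kips.
Base metal shear (0.25 in plate): yield φR_n = 1.0×0.6×50×0.25×7.375 = 55.3 kips; rupture φR_n = 0.75×0.6×70×0.25×7.375 = 58.1 kips; take 55.3 kips (yield).
Tension yield (gross): A_g = 2.5625×0.25 = 0.64063 in². φR_n = 0.90 × 50 × 0.64063 = 28.8 kips.
Governing: min(30.8, 55.3, 28.8) = 28.8 kips → gross-section yield.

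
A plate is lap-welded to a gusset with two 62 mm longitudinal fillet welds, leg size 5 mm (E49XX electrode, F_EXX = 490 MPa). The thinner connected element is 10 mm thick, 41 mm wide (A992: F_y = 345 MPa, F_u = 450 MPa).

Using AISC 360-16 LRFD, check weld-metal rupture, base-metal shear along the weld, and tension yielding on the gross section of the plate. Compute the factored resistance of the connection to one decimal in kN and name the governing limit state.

96.7 kN (weld metal governs)

Weld metal: throat = 0.707×5 = 3.535 mm, L = 2×62 = 124 mm. φR_n = 0.75 × 0.6 × 490 × 3.535 × 124 = 96.7 kN.
Base metal shear (10 mm plate): yield φR_n = 1.0×0.6×345×10×124 = 256.7 kN; rupture φR_n = 0.75×0.6×450×10×124 = 251.1 kN; take 251.1 kN (rupture).
Tension yield (gross): A_g = 41×10 = 410 mm². φR_n = 0.90 × 345 × 410 = 127.3 kN.
Governing: min(96.7, 251.1, 127.3) = 96.7 kN → weld metal.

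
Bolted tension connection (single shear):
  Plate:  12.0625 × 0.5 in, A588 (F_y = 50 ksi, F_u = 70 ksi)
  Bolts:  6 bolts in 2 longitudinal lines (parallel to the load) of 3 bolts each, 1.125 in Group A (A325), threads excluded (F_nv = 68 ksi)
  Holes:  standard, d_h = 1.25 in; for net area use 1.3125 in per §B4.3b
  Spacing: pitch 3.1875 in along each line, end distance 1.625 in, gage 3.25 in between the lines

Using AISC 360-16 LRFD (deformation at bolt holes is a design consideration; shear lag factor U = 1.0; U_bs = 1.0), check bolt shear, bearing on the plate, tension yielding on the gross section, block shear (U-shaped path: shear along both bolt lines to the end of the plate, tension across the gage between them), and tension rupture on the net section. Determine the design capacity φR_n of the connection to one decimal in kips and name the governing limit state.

199.5 kips (block shear governs)

Bolt shear: A_b = π(1.125)²/4 = 0.99402 in². φR_n = 0.75 × 68 × 0.99402 × 6 × 1 = 304.2 kips.
Bearing (0.5 in plate, F_u = 70 ksi): end bolts L_c = 1.625 − 1.25/2 = 1, R_n = min(1.2×1×0.5×70, 2.4×1.125×0.5×70) = 42 kips/bolt; interior L_c = 3.1875 − 1.25 = 1.9375, R_n = 81.375 kips/bolt. φR_n = 0.75 × (2×42 + 4×81.375) = 307.1 kips.
Tension yield (gross): A_g = 12.0625×0.5 = 6.0313 in². φR_n = 0.90 × 50 × 6.0313 = 271.4 kips.
Block shear: shear path 2×[1.625+2×3.1875] = 2×8 in, A_gv = 8, A_nv = 2×(8 − 2.5×1.3125)×0.5 = 4.7188 in²; tension across gage: (3.25 − 1×1.3125)×0.5 = 0.96875 in². R_n = min(0.6×70×4.7188, 0.6×50×8) + 1.0×70×0.96875 = min(198.19, 240) + 67.813 = 266 kips. φR_n = 0.75 × 266 = 199.5 kips.
Tension rupture (net): A_n = (12.0625 − 2×1.3125)×0.5 = 4.7188 in² (U = 1.0, A_e = A_n). φR_n = 0.75 × 70 × 4.7188 = 247.7 kips.
Governing: min(304.2, 307.1, 271.4, 199.5, 247.7) = 199.5 kips → block shear.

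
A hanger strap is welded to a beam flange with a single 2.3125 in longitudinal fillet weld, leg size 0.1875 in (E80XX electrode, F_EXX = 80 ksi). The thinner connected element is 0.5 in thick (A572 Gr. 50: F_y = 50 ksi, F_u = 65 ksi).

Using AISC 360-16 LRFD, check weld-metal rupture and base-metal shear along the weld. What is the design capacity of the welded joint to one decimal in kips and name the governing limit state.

11.0 kips (weld metal governs)

Weld metal: throat = 0.707×0.1875 = 0.13256 in, L = 2.3125 in. φR_n = 0.75 × 0.6 × 80 × 0.13256 × 2.3125 = 11.0 kips.
Base metal shear (0.5 in plate): yield φR_n = 1.0×0.6×50×0.5×2.3125 = 34.7 kips; rupture φR_n = 0.75×0.6×65×0.5×2.3125 = 33.8 kips; take 33.8 kips (rupture).
Governing: min(11.0, 33.8) = 11.0 kips → weld metal.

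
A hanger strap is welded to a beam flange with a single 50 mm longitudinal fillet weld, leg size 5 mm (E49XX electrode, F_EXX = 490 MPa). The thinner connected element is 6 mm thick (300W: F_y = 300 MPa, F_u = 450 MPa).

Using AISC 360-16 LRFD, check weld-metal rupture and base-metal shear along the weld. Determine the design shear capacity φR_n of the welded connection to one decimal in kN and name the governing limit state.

Weld metal: throat = 0.707×5 = 3.535 mm, L = 50 mm. φR_n = 0.75 × 0.6 × 490 × 3.535 × 50 = 39.0 kN.
Base metal shear (6 mm plate): yield φR_n = 1.0×0.6×300×6×50 = 54.0 kN; rupture φR_n = 0.75×0.6×450×6×50 = 60.8 kN; take 54.0 kN (yield).
Governing: min(39.0, 54.0) = 39.0 kN → weld metal.

39.0 kN (weld metal governs)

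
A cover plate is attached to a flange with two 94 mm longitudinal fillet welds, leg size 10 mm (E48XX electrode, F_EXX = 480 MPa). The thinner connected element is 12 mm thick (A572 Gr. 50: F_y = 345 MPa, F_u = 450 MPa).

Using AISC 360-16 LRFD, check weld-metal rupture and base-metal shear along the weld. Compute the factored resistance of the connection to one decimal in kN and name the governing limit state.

Weld metal: throat = 0.707×10 = 7.07 mm, L = 2×94 = 188 mm. φR_n = 0.75 × 0.6 × 480 × 7.07 × 188 = 287.1 kN.
Base metal shear (12 mm plate): yield φR_n = 1.0×0.6×345×12×188 = 467.0 kN; rupture φR_n = 0.75×0.6×450×12×188 = 456.8 kN; take 456.8 kN (rupture).
Governing: min(287.1, 456.8) = 287.1 kN → weld metal.

287.1 kN (weld metal governs)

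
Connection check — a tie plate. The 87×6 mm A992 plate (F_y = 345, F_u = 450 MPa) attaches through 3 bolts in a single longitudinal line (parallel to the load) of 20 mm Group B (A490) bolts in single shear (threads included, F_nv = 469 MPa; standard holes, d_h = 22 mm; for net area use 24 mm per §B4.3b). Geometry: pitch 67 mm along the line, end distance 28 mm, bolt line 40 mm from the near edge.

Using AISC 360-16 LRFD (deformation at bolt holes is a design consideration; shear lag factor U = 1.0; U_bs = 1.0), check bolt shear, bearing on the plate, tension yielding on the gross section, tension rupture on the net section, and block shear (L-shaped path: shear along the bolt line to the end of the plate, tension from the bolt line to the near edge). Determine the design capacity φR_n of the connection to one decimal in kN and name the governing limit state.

Bolt shear: A_b = π(20)²/4 = 314.16 mm². φR_n = 0.75 × 469 × 314.16 × 3 × 1 = 331.5 kN.
Bearing (6 mm plate, F_u = 450 MPa): end bolts L_c = 28 − 22/2 = 17, R_n = min(1.2×17×6×450, 2.4×20×6×450) = 55.08 kN/bolt; interior L_c = 67 − 22 = 45, R_n = 129.6 kN/bolt. φR_n = 0.75 × (1×55.08 + 2×129.6) = 235.7 kN.
Tension yield (gross): A_g = 87×6 = 522 mm². φR_n = 0.90 × 345 × 522 = 162.1 kN.
Tension rupture (net): A_n = (87 − 1×24)×6 = 378 mm² (U = 1.0, A_e = A_n). φR_n = 0.75 × 450 × 378 = 127.6 kN.
Block shear: shear path 1×[28+2×67] = 1×162 mm, A_gv = 972, A_nv = 1×(162 − 2.5×24)×6 = 612 mm²; tension to near edge: (40 − 0.5×24)×6 = 168 mm². R_n = min(0.6×450×612, 0.6×345×972) + 1.0×450×168 = min(165.24, 201.2) + 75.6 = 240.84 kN. φR_n = 0.75 × 240.84 = 180.6 kN.
Governing: min(331.5, 235.7, 162.1, 127.6, 180.6) = 127.6 kN → net-section rupture.

127.6 kN (net-section rupture governs)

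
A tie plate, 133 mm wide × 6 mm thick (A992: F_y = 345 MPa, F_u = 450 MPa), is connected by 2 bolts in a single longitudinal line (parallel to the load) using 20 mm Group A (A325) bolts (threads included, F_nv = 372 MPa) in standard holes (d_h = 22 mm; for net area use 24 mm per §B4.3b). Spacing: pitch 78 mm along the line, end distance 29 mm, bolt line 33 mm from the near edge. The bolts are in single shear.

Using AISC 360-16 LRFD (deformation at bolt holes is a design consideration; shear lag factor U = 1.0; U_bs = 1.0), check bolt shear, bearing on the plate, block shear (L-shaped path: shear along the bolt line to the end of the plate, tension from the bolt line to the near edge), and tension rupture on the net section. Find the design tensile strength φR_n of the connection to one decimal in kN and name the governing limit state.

128.8 kN (block shear governs)

Bolt shear: A_b = π(20)²/4 = 314.16 mm². φR_n = 0.75 × 372 × 314.16 × 2 × 1 = 175.3 kN.
Bearing (6 mm plate, F_u = 450 MPa): end bolts L_c = 29 − 22/2 = 18, R_n = min(1.2×18×6×450, 2.4×20×6×450) = 58.32 kN/bolt; interior L_c = 78 − 22 = 56, R_n = 129.6 kN/bolt. φR_n = 0.75 × (1×58.32 + 1×129.6) = 140.9 kN.
Block shear: shear path 1×[29+1×78] = 1×107 mm, A_gv = 642, A_nv = 1×(107 − 1.5×24)×6 = 426 mm²; tension to near edge: (33 − 0.5×24)×6 = 126 mm². R_n = min(0.6×450×426, 0.6×345×642) + 1.0×450×126 = min(115.02, 132.89) + 56.7 = 171.72 kN. φR_n = 0.75 × 171.72 = 128.8 kN.
Tension rupture (net): A_n = (133 − 1×24)×6 = 654 mm² (U = 1.0, A_e = A_n). φR_n = 0.75 × 450 × 654 = 220.7 kN.
Governing: min(175.3, 140.9, 128.8, 220.7) = 128.8 kN → block shear.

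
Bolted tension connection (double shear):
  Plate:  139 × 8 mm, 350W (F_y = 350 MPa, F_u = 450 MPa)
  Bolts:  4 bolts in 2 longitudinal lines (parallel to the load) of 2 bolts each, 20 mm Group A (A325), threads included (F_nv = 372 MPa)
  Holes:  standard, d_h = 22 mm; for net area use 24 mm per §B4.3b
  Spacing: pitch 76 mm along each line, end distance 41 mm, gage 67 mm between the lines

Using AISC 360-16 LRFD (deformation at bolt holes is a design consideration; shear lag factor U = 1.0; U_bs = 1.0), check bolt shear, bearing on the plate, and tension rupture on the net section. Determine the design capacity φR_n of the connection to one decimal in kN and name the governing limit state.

Bolt shear: A_b = π(20)²/4 = 314.16 mm². φR_n = 0.75 × 372 × 314.16 × 4 × 2 = 701.2 kN.
Bearing (8 mm plate, F_u = 450 MPa): end bolts L_c = 41 − 22/2 = 30, R_n = min(1.2×30×8×450, 2.4×20×8×450) = 129.6 kN/bolt; interior L_c = 76 − 22 = 54, R_n = 172.8 kN/bolt. φR_n = 0.75 × (2×129.6 + 2×172.8) = 453.6 kN.
Tension rupture (net): A_n = (139 − 2×24)×8 = 728 mm² (U = 1.0, A_e = A_n). φR_n = 0.75 × 450 × 728 = 245.7 kN.
Governing: min(701.2, 453.6, 245.7) = 245.7 kN → net-section rupture.

245.7 kN (net-section rupture governs)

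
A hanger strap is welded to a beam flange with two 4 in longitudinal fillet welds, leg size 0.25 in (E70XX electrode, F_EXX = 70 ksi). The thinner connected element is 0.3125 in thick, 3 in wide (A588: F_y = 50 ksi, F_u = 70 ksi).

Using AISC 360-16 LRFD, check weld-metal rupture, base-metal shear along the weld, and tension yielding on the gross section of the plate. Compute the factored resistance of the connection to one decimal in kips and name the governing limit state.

Weld metal: throat = 0.707×0.25 = 0.17675 in, L = 2×4 = 8 in. φR_n = 0.75 × 0.6 × 70 × 0.17675 × 8 = 44.5 kips.
Base metal shear (0.3125 in plate): yield φR_n = 1.0×0.6×50×0.3125×8 = 75.0 kips; rupture φR_n = 0.75×0.6×70×0.3125×8 = 78.8 kips; take 75.0 kips (yield).
Tension yield (gross): A_g = 3×0.3125 = 0.9375 in². φR_n = 0.90 × 50 × 0.9375 = 42.2 kips.
Governing: min(44.5, 75.0, 42.2) = 42.2 kips → gross-section yield.

42.2 kips (gross-section yield governs)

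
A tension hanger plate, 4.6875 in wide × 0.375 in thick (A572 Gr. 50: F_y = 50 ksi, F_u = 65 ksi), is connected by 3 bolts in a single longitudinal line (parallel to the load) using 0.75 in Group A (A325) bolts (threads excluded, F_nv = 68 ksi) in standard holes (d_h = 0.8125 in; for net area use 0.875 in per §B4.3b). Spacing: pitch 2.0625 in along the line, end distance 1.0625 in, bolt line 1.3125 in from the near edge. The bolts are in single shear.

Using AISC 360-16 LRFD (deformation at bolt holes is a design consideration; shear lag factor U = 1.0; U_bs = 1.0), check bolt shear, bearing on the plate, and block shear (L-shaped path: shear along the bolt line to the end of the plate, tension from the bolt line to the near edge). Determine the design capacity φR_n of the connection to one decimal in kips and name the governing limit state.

Bolt shear: A_b = π(0.75)²/4 = 0.44179 in². φR_n = 0.75 × 68 × 0.44179 × 3 × 1 = 67.6 kips.
Bearing (0.375 in plate, F_u = 65 ksi): end bolts L_c = 1.0625 − 0.8125/2 = 0.65625, R_n = min(1.2×0.65625×0.375×65, 2.4×0.75×0.375×65) = 19.195 kips/bolt; interior L_c = 2.0625 − 0.8125 = 1.25, R_n = 36.563 kips/bolt. φR_n = 0.75 × (1×19.195 + 2×36.563) = 69.2 kips.
Block shear: shear path 1×[1.0625+2×2.0625] = 1×5.1875 in, A_gv = 1.9453, A_nv = 1×(5.1875 − 2.5×0.875)×0.375 = 1.125 in²; tension to near edge: (1.3125 − 0.5×0.875)×0.375 = 0.32813 in². R_n = min(0.6×65×1.125, 0.6×50×1.9453) + 1.0×65×0.32813 = min(43.875, 58.359) + 21.328 = 65.203 kips. φR_n = 0.75 × 65.203 = 48.9 kips.
Governing: min(67.6, 69.2, 48.9) = 48.9 kips → block shear.

48.9 kips (block shear governs)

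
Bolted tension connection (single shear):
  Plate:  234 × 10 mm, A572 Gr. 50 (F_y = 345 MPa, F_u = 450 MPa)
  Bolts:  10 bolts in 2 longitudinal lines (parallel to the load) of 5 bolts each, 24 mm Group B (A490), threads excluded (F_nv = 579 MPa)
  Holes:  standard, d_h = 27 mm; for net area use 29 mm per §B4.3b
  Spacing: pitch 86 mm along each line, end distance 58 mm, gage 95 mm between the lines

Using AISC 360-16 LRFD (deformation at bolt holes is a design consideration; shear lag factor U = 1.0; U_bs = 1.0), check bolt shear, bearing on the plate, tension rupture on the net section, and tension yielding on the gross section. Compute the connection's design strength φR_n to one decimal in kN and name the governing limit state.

Bolt shear: A_b = π(24)²/4 = 452.39 mm². φR_n = 0.75 × 579 × 452.39 × 10 × 1 = 1964.5 kN.
Bearing (10 mm plate, F_u = 450 MPa): end bolts L_c = 58 − 27/2 = 44.5, R_n = min(1.2×44.5×10×450, 2.4×24×10×450) = 240.3 kN/bolt; interior L_c = 86 − 27 = 59, R_n = 259.2 kN/bolt. φR_n = 0.75 × (2×240.3 + 8×259.2) = 1915.7 kN.
Tension rupture (net): A_n = (234 − 2×29)×10 = 1760 mm² (U = 1.0, A_e = A_n). φR_n = 0.75 × 450 × 1760 = 594.0 kN.
Tension yield (gross): A_g = 234×10 = 2340 mm². φR_n = 0.90 × 345 × 2340 = 726.6 kN.
Governing: min(1964.5, 1915.7, 594.0, 726.6) = 594.0 kN → net-section rupture.

594.0 kN (net-section rupture governs)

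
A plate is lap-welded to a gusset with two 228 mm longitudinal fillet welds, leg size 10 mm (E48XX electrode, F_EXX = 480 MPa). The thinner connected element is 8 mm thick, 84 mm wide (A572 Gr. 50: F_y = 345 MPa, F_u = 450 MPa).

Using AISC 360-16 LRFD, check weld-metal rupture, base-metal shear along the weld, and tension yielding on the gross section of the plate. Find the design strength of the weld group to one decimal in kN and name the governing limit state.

Weld metal: throat = 0.707×10 = 7.07 mm, L = 2×228 = 456 mm. φR_n = 0.75 × 0.6 × 480 × 7.07 × 456 = 696.4 kN.
Base metal shear (8 mm plate): yield φR_n = 1.0×0.6×345×8×456 = 755.1 kN; rupture φR_n = 0.75×0.6×450×8×456 = 738.7 kN; take 738.7 kN (rupture).
Tension yield (gross): A_g = 84×8 = 672 mm². φR_n = 0.90 × 345 × 672 = 208.7 kN.
Governing: min(696.4, 738.7, 208.7) = 208.7 kN → gross-section yield.

208.7 kN (gross-section yield governs)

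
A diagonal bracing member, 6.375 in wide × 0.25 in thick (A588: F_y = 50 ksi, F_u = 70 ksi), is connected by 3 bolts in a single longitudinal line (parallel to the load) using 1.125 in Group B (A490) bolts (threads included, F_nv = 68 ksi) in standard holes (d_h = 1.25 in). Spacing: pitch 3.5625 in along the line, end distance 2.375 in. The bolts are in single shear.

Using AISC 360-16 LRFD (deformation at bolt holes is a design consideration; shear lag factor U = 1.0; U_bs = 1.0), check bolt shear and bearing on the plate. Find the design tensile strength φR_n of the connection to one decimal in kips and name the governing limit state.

Bolt shear: A_b = π(1.125)²/4 = 0.99402 in². φR_n = 0.75 × 68 × 0.99402 × 3 × 1 = 152.1 kips.
Bearing (0.25 in plate, F_u = 70 ksi): end bolts L_c = 2.375 − 1.25/2 = 1.75, R_n = min(1.2×1.75×0.25×70, 2.4×1.125×0.25×70) = 36.75 kips/bolt; interior L_c = 3.5625 − 1.25 = 2.3125, R_n = 47.25 kips/bolt. φR_n = 0.75 × (1×36.75 + 2×47.25) = 98.4 kips.
Governing: min(152.1, 98.4) = 98.4 kips → bearing.

98.4 kips (bearing governs)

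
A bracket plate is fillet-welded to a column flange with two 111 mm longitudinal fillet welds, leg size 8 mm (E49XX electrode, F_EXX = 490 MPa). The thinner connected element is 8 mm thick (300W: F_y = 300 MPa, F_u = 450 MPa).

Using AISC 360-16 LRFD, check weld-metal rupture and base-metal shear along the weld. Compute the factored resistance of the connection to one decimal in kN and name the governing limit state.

276.9 kN (weld metal governs)

Weld metal: throat = 0.707×8 = 5.656 mm, L = 2×111 = 222 mm. φR_n = 0.75 × 0.6 × 490 × 5.656 × 222 = 276.9 kN.
Base metal shear (8 mm plate): yield φR_n = 1.0×0.6×300×8×222 = 319.7 kN; rupture φR_n = 0.75×0.6×450×8×222 = 359.6 kN; take 319.7 kN (yield).
Governing: min(276.9, 319.7) = 276.9 kN → weld metal.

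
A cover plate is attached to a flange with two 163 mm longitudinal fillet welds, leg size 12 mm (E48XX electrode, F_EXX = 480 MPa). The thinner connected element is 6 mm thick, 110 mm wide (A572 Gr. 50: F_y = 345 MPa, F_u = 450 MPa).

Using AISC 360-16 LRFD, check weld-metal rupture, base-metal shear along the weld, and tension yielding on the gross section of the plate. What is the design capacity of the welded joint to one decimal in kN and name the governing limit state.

204.9 kN (gross-section yield governs)

Weld metal: throat = 0.707×12 = 8.484 mm, L = 2×163 = 326 mm. φR_n = 0.75 × 0.6 × 480 × 8.484 × 326 = 597.4 kN.
Base metal shear (6 mm plate): yield φR_n = 1.0×0.6×345×6×326 = 404.9 kN; rupture φR_n = 0.75×0.6×450×6×326 = 396.1 kN; take 396.1 kN (rupture).
Tension yield (gross): A_g = 110×6 = 660 mm². φR_n = 0.90 × 345 × 660 = 204.9 kN.
Governing: min(597.4, 396.1, 204.9) = 204.9 kN → gross-section yield.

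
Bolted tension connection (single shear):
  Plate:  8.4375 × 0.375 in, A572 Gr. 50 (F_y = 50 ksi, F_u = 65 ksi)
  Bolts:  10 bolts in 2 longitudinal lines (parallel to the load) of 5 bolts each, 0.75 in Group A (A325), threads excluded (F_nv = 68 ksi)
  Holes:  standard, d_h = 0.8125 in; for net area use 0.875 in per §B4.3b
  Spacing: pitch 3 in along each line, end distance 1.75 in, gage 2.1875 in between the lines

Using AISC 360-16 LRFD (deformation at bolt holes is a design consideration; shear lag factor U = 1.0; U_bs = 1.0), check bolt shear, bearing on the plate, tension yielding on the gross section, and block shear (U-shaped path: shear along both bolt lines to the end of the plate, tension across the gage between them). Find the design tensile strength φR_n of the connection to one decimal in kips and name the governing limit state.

Bolt shear: A_b = π(0.75)²/4 = 0.44179 in². φR_n = 0.75 × 68 × 0.44179 × 10 × 1 = 225.3 kips.
Bearing (0.375 in plate, F_u = 65 ksi): end bolts L_c = 1.75 − 0.8125/2 = 1.34375, R_n = min(1.2×1.34375×0.375×65, 2.4×0.75×0.375×65) = 39.305 kips/bolt; interior L_c = 3 − 0.8125 = 2.1875, R_n = 43.875 kips/bolt. φR_n = 0.75 × (2×39.305 + 8×43.875) = 322.2 kips.
Tension yield (gross): A_g = 8.4375×0.375 = 3.1641 in². φR_n = 0.90 × 50 × 3.1641 = 142.4 kips.
Block shear: shear path 2×[1.75+4×3] = 2×13.75 in, A_gv = 10.313, A_nv = 2×(13.75 − 4.5×0.875)×0.375 = 7.3594 in²; tension across gage: (2.1875 − 1×0.875)×0.375 = 0.49219 in². R_n = min(0.6×65×7.3594, 0.6×50×10.313) + 1.0×65×0.49219 = min(287.02, 309.39) + 31.992 = 319.01 kips. φR_n = 0.75 × 319.01 = 239.3 kips.
Governing: min(225.3, 322.2, 142.4, 239.3) = 142.4 kips → gross-section yield.

142.4 kips (gross-section yield governs)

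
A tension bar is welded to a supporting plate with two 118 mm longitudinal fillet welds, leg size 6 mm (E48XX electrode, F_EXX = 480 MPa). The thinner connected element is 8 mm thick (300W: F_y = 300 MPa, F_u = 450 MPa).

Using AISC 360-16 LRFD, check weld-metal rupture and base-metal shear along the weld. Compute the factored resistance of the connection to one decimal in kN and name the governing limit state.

216.2 kN (weld metal governs)

Weld metal: throat = 0.707×6 = 4.242 mm, L = 2×118 = 236 mm. φR_n = 0.75 × 0.6 × 480 × 4.242 × 236 = 216.2 kN.
Base metal shear (8 mm plate): yield φR_n = 1.0×0.6×300×8×236 = 339.8 kN; rupture φR_n = 0.75×0.6×450×8×236 = 382.3 kN; take 339.8 kN (yield).
Governing: min(216.2, 339.8) = 216.2 kN → weld metal.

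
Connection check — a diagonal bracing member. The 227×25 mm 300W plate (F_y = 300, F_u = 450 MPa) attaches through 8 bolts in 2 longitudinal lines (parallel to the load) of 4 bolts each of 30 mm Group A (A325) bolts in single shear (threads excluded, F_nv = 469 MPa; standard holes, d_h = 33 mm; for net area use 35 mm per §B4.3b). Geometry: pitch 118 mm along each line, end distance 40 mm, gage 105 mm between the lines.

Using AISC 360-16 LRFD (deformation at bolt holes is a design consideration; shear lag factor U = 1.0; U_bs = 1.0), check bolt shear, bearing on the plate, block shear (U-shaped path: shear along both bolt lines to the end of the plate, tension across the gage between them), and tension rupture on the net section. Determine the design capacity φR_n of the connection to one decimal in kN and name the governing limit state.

Bolt shear: A_b = π(30)²/4 = 706.86 mm². φR_n = 0.75 × 469 × 706.86 × 8 × 1 = 1989.1 kN.
Bearing (25 mm plate, F_u = 450 MPa): end bolts L_c = 40 − 33/2 = 23.5, R_n = min(1.2×23.5×25×450, 2.4×30×25×450) = 317.25 kN/bolt; interior L_c = 118 − 33 = 85, R_n = 810 kN/bolt. φR_n = 0.75 × (2×317.25 + 6×810) = 4120.9 kN.
Block shear: shear path 2×[40+3×118] = 2×394 mm, A_gv = 19700, A_nv = 2×(394 − 3.5×35)×25 = 13575 mm²; tension across gage: (105 − 1×35)×25 = 1750 mm². R_n = min(0.6×450×13575, 0.6×300×19700) + 1.0×450×1750 = min(3665.3, 3546) + 787.5 = 4333.5 kN. φR_n = 0.75 × 4333.5 = 3250.1 kN.
Tension rupture (net): A_n = (227 − 2×35)×25 = 3925 mm² (U = 1.0, A_e = A_n). φR_n = 0.75 × 450 × 3925 = 1324.7 kN.
Governing: min(1989.1, 4120.9, 3250.1, 1324.7) = 1324.7 kN → net-section rupture.

1324.7 kN (net-section rupture governs)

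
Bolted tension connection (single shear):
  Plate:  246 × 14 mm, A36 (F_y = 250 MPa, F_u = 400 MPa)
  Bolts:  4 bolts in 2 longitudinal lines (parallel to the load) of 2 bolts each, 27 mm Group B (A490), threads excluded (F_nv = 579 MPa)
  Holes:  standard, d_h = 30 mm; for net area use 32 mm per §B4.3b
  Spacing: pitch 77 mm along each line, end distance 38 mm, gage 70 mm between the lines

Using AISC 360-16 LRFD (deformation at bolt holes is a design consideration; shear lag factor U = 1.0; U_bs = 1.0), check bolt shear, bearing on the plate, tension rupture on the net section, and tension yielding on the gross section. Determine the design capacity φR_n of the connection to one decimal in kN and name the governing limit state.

705.6 kN (bearing governs)

Bolt shear: A_b = π(27)²/4 = 572.56 mm². φR_n = 0.75 × 579 × 572.56 × 4 × 1 = 994.5 kN.
Bearing (14 mm plate, F_u = 400 MPa): end bolts L_c = 38 − 30/2 = 23, R_n = min(1.2×23×14×400, 2.4×27×14×400) = 154.56 kN/bolt; interior L_c = 77 − 30 = 47, R_n = 315.84 kN/bolt. φR_n = 0.75 × (2×154.56 + 2×315.84) = 705.6 kN.
Tension rupture (net): A_n = (246 − 2×32)×14 = 2548 mm² (U = 1.0, A_e = A_n). φR_n = 0.75 × 400 × 2548 = 764.4 kN.
Tension yield (gross): A_g = 246×14 = 3444 mm². φR_n = 0.90 × 250 × 3444 = 774.9 kN.
Governing: min(994.5, 705.6, 764.4, 774.9) = 705.6 kN → bearing.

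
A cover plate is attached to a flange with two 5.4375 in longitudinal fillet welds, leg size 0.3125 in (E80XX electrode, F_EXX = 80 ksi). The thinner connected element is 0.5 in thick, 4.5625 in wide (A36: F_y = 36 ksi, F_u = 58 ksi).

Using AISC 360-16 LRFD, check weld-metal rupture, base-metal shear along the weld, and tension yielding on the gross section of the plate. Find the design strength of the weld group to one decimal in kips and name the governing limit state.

73.9 kips (gross-section yield governs)

Weld metal: throat = 0.707×0.3125 = 0.22094 in, L = 2×5.4375 = 10.875 in. φR_n = 0.75 × 0.6 × 80 × 0.22094 × 10.875 = 86.5 kips.
Base metal shear (0.5 in plate): yield φR_n = 1.0×0.6×36×0.5×10.875 = 117.5 kips; rupture φR_n = 0.75×0.6×58×0.5×10.875 = 141.9 kips; take 117.5 kips (yield).
Tension yield (gross): A_g = 4.5625×0.5 = 2.2813 in². φR_n = 0.90 × 36 × 2.2813 = 73.9 kips.
Governing: min(86.5, 117.5, 73.9) = 73.9 kips → gross-section yield.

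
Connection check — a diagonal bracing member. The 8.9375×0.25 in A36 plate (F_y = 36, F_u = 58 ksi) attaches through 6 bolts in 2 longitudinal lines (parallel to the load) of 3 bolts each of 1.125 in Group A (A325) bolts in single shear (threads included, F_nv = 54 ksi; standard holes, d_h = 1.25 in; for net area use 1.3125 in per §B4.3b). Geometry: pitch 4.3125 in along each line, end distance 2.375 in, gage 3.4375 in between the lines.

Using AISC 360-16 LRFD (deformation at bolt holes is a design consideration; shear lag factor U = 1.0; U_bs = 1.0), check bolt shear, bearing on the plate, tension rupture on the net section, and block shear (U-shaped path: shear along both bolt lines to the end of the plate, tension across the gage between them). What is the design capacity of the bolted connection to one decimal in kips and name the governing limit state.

Bolt shear: A_b = π(1.125)²/4 = 0.99402 in². φR_n = 0.75 × 54 × 0.99402 × 6 × 1 = 241.5 kips.
Bearing (0.25 in plate, F_u = 58 ksi): end bolts L_c = 2.375 − 1.25/2 = 1.75, R_n = min(1.2×1.75×0.25×58, 2.4×1.125×0.25×58) = 30.45 kips/bolt; interior L_c = 4.3125 − 1.25 = 3.0625, R_n = 39.15 kips/bolt. φR_n = 0.75 × (2×30.45 + 4×39.15) = 163.1 kips.
Tension rupture (net): A_n = (8.9375 − 2×1.3125)×0.25 = 1.5781 in² (U = 1.0, A_e = A_n). φR_n = 0.75 × 58 × 1.5781 = 68.6 kips.
Block shear: shear path 2×[2.375+2×4.3125] = 2×11 in, A_gv = 5.5, A_nv = 2×(11 − 2.5×1.3125)×0.25 = 3.8594 in²; tension across gage: (3.4375 − 1×1.3125)×0.25 = 0.53125 in². R_n = min(0.6×58×3.8594, 0.6×36×5.5) + 1.0×58×0.53125 = min(134.31, 118.8) + 30.813 = 149.61 kips. φR_n = 0.75 × 149.61 = 112.2 kips.
Governing: min(241.5, 163.1, 68.6, 112.2) = 68.6 kips → net-section rupture.

68.6 kips (net-section rupture governs)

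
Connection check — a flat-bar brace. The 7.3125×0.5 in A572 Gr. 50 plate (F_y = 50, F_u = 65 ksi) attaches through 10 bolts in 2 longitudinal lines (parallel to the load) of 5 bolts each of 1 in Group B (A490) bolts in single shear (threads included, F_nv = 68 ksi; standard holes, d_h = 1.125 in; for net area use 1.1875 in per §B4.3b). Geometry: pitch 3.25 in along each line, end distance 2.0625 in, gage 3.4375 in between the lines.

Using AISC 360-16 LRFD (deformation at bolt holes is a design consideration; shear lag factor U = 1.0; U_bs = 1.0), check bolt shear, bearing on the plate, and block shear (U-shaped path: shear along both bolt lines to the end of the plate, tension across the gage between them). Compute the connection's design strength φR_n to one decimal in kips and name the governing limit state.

339.1 kips (block shear governs)

Bolt shear: A_b = π(1)²/4 = 0.7854 in². φR_n = 0.75 × 68 × 0.7854 × 10 × 1 = 400.6 kips.
Bearing (0.5 in plate, F_u = 65 ksi): end bolts L_c = 2.0625 − 1.125/2 = 1.5, R_n = min(1.2×1.5×0.5×65, 2.4×1×0.5×65) = 58.5 kips/bolt; interior L_c = 3.25 − 1.125 = 2.125, R_n = 78 kips/bolt. φR_n = 0.75 × (2×58.5 + 8×78) = 555.8 kips.
Block shear: shear path 2×[2.0625+4×3.25] = 2×15.0625 in, A_gv = 15.063, A_nv = 2×(15.0625 − 4.5×1.1875)×0.5 = 9.7188 in²; tension across gage: (3.4375 − 1×1.1875)×0.5 = 1.125 in². R_n = min(0.6×65×9.7188, 0.6×50×15.063) + 1.0×65×1.125 = min(379.03, 451.89) + 73.125 = 452.16 kips. φR_n = 0.75 × 452.16 = 339.1 kips.
Governing: min(400.6, 555.8, 339.1) = 339.1 kips → block shear.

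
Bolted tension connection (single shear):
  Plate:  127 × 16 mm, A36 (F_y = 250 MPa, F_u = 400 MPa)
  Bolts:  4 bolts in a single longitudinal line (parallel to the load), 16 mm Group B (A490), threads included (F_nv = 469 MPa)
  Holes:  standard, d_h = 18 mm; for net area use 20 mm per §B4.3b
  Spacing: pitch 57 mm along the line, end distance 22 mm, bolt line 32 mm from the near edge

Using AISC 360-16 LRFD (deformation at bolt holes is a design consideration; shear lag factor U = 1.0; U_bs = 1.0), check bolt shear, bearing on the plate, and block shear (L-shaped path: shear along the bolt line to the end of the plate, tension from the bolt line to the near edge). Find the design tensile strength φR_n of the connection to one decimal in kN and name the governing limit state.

282.9 kN (bolt shear governs)

Bolt shear: A_b = π(16)²/4 = 201.06 mm². φR_n = 0.75 × 469 × 201.06 × 4 × 1 = 282.9 kN.
Bearing (16 mm plate, F_u = 400 MPa): end bolts L_c = 22 − 18/2 = 13, R_n = min(1.2×13×16×400, 2.4×16×16×400) = 99.84 kN/bolt; interior L_c = 57 − 18 = 39, R_n = 245.76 kN/bolt. φR_n = 0.75 × (1×99.84 + 3×245.76) = 627.8 kN.
Block shear: shear path 1×[22+3×57] = 1×193 mm, A_gv = 3088, A_nv = 1×(193 − 3.5×20)×16 = 1968 mm²; tension to near edge: (32 − 0.5×20)×16 = 352 mm². R_n = min(0.6×400×1968, 0.6×250×3088) + 1.0×400×352 = min(472.32, 463.2) + 140.8 = 604 kN. φR_n = 0.75 × 604 = 453.0 kN.
Governing: min(282.9, 627.8, 453.0) = 282.9 kN → bolt shear.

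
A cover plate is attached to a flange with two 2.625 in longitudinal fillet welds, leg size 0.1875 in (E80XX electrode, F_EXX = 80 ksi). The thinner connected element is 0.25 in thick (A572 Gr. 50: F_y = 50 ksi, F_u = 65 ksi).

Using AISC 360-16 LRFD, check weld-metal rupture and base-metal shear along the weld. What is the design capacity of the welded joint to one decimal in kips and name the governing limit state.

25.1 kips (weld metal governs)

Weld metal: throat = 0.707×0.1875 = 0.13256 in, L = 2×2.625 = 5.25 in. φR_n = 0.75 × 0.6 × 80 × 0.13256 × 5.25 = 25.1 kips.
Base metal shear (0.25 in plate): yield φR_n = 1.0×0.6×50×0.25×5.25 = 39.4 kips; rupture φR_n = 0.75×0.6×65×0.25×5.25 = 38.4 kips; take 38.4 kips (rupture).
Governing: min(25.1, 38.4) = 25.1 kips → weld metal.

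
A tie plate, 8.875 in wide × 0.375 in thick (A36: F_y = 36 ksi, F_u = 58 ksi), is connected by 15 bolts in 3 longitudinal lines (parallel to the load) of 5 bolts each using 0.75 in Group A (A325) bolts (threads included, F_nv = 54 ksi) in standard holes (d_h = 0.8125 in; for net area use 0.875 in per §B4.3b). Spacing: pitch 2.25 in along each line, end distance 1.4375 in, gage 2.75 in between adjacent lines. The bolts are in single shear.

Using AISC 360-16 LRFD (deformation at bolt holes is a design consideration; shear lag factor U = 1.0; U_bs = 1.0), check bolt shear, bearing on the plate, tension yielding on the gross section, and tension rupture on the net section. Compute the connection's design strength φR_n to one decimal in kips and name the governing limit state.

Bolt shear: A_b = π(0.75)²/4 = 0.44179 in². φR_n = 0.75 × 54 × 0.44179 × 15 × 1 = 268.4 kips.
Bearing (0.375 in plate, F_u = 58 ksi): end bolts L_c = 1.4375 − 0.8125/2 = 1.03125, R_n = min(1.2×1.03125×0.375×58, 2.4×0.75×0.375×58) = 26.916 kips/bolt; interior L_c = 2.25 − 0.8125 = 1.4375, R_n = 37.519 kips/bolt. φR_n = 0.75 × (3×26.916 + 12×37.519) = 398.2 kips.
Tension yield (gross): A_g = 8.875×0.375 = 3.3281 in². φR_n = 0.90 × 36 × 3.3281 = 107.8 kips.
Tension rupture (net): A_n = (8.875 − 3×0.875)×0.375 = 2.3438 in² (U = 1.0, A_e = A_n). φR_n = 0.75 × 58 × 2.3438 = 102.0 kips.
Governing: min(268.4, 398.2, 107.8, 102.0) = 102.0 kips → net-section rupture.

102.0 kips (net-section rupture governs)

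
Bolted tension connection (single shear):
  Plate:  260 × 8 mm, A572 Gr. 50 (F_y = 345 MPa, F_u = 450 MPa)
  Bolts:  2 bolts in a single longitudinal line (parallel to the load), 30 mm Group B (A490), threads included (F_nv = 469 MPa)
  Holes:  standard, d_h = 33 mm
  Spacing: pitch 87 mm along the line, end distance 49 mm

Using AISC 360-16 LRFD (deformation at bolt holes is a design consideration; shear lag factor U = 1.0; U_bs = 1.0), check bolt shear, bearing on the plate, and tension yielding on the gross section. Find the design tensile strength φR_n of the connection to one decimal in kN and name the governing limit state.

280.3 kN (bearing governs)

Bolt shear: A_b = π(30)²/4 = 706.86 mm². φR_n = 0.75 × 469 × 706.86 × 2 × 1 = 497.3 kN.
Bearing (8 mm plate, F_u = 450 MPa): end bolts L_c = 49 − 33/2 = 32.5, R_n = min(1.2×32.5×8×450, 2.4×30×8×450) = 140.4 kN/bolt; interior L_c = 87 − 33 = 54, R_n = 233.28 kN/bolt. φR_n = 0.75 × (1×140.4 + 1×233.28) = 280.3 kN.
Tension yield (gross): A_g = 260×8 = 2080 mm². φR_n = 0.90 × 345 × 2080 = 645.8 kN.
Governing: min(497.3, 280.3, 645.8) = 280.3 kN → bearing.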